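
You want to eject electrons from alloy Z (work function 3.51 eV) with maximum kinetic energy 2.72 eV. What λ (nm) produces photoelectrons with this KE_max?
199.01 nm

From Einstein's equation: KE_max = hc/λ - φ

Rearranging for λ:
hc/λ = KE_max + φ
λ = hc/(KE_max + φ)

Required photon energy:
E_photon = KE_max + φ = 2.72 + 3.51 = 6.23 eV

Required wavelength:
λ = hc/E_photon = (6.626×10⁻³⁴)(3×10⁸) / (6.23 × 1.602×10⁻¹⁹)
λ = 199.01 nm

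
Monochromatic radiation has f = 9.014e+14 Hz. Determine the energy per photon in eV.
3.7279 eV

Using E = hf:

E = hf = (6.626×10⁻³⁴ J·s)(9.014e+14 Hz)
E = 3.7279 eV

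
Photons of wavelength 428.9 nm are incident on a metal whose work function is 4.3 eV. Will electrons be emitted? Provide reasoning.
No

For photoemission, the photon energy must exceed the work function.

Photon energy: E = hc/λ = 2.8907 eV
Work function: φ = 4.3 eV

Since E_photon (2.8907 eV) < φ (4.3 eV), photoemission will NOT occur.
The threshold wavelength is λ₀ = hc/φ = 288.3 nm.
Since 428.9 nm > 288.3 nm, the photons lack sufficient energy.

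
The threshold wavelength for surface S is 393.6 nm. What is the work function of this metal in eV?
3.15 eV

At the threshold wavelength, photon energy equals work function:
φ = hc/λ₀

Calculating:
φ = (6.626×10⁻³⁴ J·s)(3×10⁸ m/s) / (393.6×10⁻⁹ m)
φ = 3.15 eV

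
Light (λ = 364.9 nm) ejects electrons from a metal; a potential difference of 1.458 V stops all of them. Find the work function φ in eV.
1.94 eV

The stopping potential gives the maximum kinetic energy: KE_max = eV_s = 1.458 eV

From Einstein's photoelectric equation: KE_max = hc/λ - φ
Rearranging: φ = hc/λ - KE_max

Calculate photon energy:
E_photon = hc/λ = (6.626×10⁻³⁴ J·s)(3×10⁸ m/s) / (364.9×10⁻⁹ m) = 3.3978 eV

Therefore:
φ = 3.3978 - 1.458 = 1.94 eV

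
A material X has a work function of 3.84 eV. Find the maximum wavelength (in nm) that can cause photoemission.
322.88 nm

The threshold wavelength is when the photon energy equals the work function:
hc/λ₀ = φ

Solving for λ₀:
λ₀ = hc/φ = (6.626×10⁻³⁴ J·s)(3×10⁸ m/s) / (3.84 eV × 1.602×10⁻¹⁹ J/eV)
λ₀ = 322.88 nm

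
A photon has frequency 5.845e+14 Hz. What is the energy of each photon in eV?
2.4173 eV

Using E = hf:

E = hf = (6.626×10⁻³⁴ J·s)(5.845e+14 Hz)
E = 2.4173 eV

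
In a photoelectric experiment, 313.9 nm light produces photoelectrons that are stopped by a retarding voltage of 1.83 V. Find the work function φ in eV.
2.12 eV

The stopping potential gives the maximum kinetic energy: KE_max = eV_s = 1.83 eV

From Einstein's photoelectric equation: KE_max = hc/λ - φ
Rearranging: φ = hc/λ - KE_max

Calculate photon energy:
E_photon = hc/λ = (6.626×10⁻³⁴ J·s)(3×10⁸ m/s) / (313.9×10⁻⁹ m) = 3.9498 eV

Therefore:
φ = 3.9498 - 1.83 = 2.12 eV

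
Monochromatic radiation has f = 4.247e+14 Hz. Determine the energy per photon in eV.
1.7564 eV

Using E = hf:

E = hf = (6.626×10⁻³⁴ J·s)(4.247e+14 Hz)
E = 1.7564 eV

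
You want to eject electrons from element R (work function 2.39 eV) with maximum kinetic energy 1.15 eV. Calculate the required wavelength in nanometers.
350.24 nm

From Einstein's equation: KE_max = hc/λ - φ

Rearranging for λ:
hc/λ = KE_max + φ
λ = hc/(KE_max + φ)

Required photon energy:
E_photon = KE_max + φ = 1.15 + 2.39 = 3.54 eV

Required wavelength:
λ = hc/E_photon = (6.626×10⁻³⁴)(3×10⁸) / (3.54 × 1.602×10⁻¹⁹)
λ = 350.24 nm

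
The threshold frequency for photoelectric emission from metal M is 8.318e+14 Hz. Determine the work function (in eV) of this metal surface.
3.44 eV

At the threshold frequency, photon energy equals work function:
φ = hf₀

Calculating:
φ = (6.626×10⁻³⁴ J·s)(8.318e+14 Hz)
φ = 3.44 eV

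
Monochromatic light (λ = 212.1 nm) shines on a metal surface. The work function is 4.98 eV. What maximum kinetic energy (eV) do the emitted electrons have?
0.8656 eV

Using Einstein's photoelectric equation: KE_max = hf - φ = hc/λ - φ

First, calculate the photon energy:
E_photon = hc/λ = (6.626×10⁻³⁴ J·s)(3×10⁸ m/s) / (212.1×10⁻⁹ m)
E_photon = 5.8456 eV

Then, the maximum kinetic energy:
KE_max = E_photon - φ = 5.8456 eV - 4.98 eV = 0.8656 eV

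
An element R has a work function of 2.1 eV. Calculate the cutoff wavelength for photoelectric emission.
590.40 nm

The threshold wavelength is when the photon energy equals the work function:
hc/λ₀ = φ

Solving for λ₀:
λ₀ = hc/φ = (6.626×10⁻³⁴ J·s)(3×10⁸ m/s) / (2.1 eV × 1.602×10⁻¹⁹ J/eV)
λ₀ = 590.40 nm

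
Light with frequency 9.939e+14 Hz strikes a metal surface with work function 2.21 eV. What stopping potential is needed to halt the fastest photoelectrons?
1.9004 V

The stopping potential V_s satisfies: eV_s = KE_max

First, find KE_max using Einstein's equation:
E_photon = hf = (6.626×10⁻³⁴ J·s)(9.939e+14 Hz) = 4.1104 eV
KE_max = E_photon - φ = 4.1104 - 2.21 = 1.9004 eV

Since eV_s = KE_max:
V_s = KE_max/e = 1.9004 V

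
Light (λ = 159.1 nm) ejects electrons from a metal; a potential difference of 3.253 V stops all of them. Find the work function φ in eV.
4.54 eV

The stopping potential gives the maximum kinetic energy: KE_max = eV_s = 3.253 eV

From Einstein's photoelectric equation: KE_max = hc/λ - φ
Rearranging: φ = hc/λ - KE_max

Calculate photon energy:
E_photon = hc/λ = (6.626×10⁻³⁴ J·s)(3×10⁸ m/s) / (159.1×10⁻⁹ m) = 7.7928 eV

Therefore:
φ = 7.7928 - 3.253 = 4.54 eV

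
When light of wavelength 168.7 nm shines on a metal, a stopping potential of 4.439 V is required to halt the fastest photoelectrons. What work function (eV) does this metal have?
2.91 eV

The stopping potential gives the maximum kinetic energy: KE_max = eV_s = 4.439 eV

From Einstein's photoelectric equation: KE_max = hc/λ - φ
Rearranging: φ = hc/λ - KE_max

Calculate photon energy:
E_photon = hc/λ = (6.626×10⁻³⁴ J·s)(3×10⁸ m/s) / (168.7×10⁻⁹ m) = 7.3494 eV

Therefore:
φ = 7.3494 - 4.439 = 2.91 eV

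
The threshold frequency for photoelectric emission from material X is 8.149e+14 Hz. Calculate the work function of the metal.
3.37 eV

At the threshold frequency, photon energy equals work function:
φ = hf₀

Calculating:
φ = (6.626×10⁻³⁴ J·s)(8.149e+14 Hz)
φ = 3.37 eV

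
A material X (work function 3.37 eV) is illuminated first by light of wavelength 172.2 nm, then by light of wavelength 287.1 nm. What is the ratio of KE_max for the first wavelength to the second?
4.0380

Using Einstein's equation: KE_max = hc/λ - φ

For λ₁ = 172.2 nm:
E₁ = hc/λ₁ = 7.2000 eV
KE₁ = E₁ - φ = 7.2000 - 3.37 = 3.8300 eV

For λ₂ = 287.1 nm:
E₂ = hc/λ₂ = 4.3185 eV
KE₂ = E₂ - φ = 4.3185 - 3.37 = 0.9485 eV

Ratio: KE₁/KE₂ = 3.8300/0.9485 = 4.0380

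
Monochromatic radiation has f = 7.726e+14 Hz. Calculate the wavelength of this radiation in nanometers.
388.03 nm

Using the wave equation: c = fλ

Solving for wavelength:
λ = c/f = (3×10⁸ m/s) / (7.726e+14 Hz)
λ = 388.03 nm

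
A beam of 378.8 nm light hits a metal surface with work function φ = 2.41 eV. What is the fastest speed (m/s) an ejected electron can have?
5.5100e+05 m/s

First, find the maximum kinetic energy:
E_photon = hc/λ = 3.2731 eV
KE_max = E_photon - φ = 3.2731 - 2.41 = 0.8631 eV

Convert to Joules: KE_max = 0.8631 × 1.602×10⁻¹⁹ J = 1.3828e-19 J

Then use KE = ½mv² to find velocity:
v = √(2·KE/m) = √(2 × 1.3828e-19 J / 9.109e-31 kg)
v = 5.5100e+05 m/s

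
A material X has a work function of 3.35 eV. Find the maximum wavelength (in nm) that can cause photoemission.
370.10 nm

The threshold wavelength is when the photon energy equals the work function:
hc/λ₀ = φ

Solving for λ₀:
λ₀ = hc/φ = (6.626×10⁻³⁴ J·s)(3×10⁸ m/s) / (3.35 eV × 1.602×10⁻¹⁹ J/eV)
λ₀ = 370.10 nm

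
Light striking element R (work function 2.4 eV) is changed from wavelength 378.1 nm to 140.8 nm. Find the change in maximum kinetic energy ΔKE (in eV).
5.5266 eV

Using Einstein's equation: KE_max = hc/λ - φ

For λ₁ = 378.1 nm:
KE₁ = hc/λ₁ - φ = 3.2791 - 2.4 = 0.8791 eV

For λ₂ = 140.8 nm:
KE₂ = hc/λ₂ - φ = 8.8057 - 2.4 = 6.4057 eV

Change in KE:
ΔKE = KE₂ - KE₁ = 6.4057 - 0.8791 = 5.5266 eV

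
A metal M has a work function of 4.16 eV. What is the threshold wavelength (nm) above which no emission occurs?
298.04 nm

The threshold wavelength is when the photon energy equals the work function:
hc/λ₀ = φ

Solving for λ₀:
λ₀ = hc/φ = (6.626×10⁻³⁴ J·s)(3×10⁸ m/s) / (4.16 eV × 1.602×10⁻¹⁹ J/eV)
λ₀ = 298.04 nm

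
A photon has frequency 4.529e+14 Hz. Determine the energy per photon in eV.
1.8730 eV

Using E = hf:

E = hf = (6.626×10⁻³⁴ J·s)(4.529e+14 Hz)
E = 1.8730 eV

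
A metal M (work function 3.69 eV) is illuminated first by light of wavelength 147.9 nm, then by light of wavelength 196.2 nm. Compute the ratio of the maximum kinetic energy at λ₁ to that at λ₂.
1.7849

Using Einstein's equation: KE_max = hc/λ - φ

For λ₁ = 147.9 nm:
E₁ = hc/λ₁ = 8.3830 eV
KE₁ = E₁ - φ = 8.3830 - 3.69 = 4.6930 eV

For λ₂ = 196.2 nm:
E₂ = hc/λ₂ = 6.3193 eV
KE₂ = E₂ - φ = 6.3193 - 3.69 = 2.6293 eV

Ratio: KE₁/KE₂ = 4.6930/2.6293 = 1.7849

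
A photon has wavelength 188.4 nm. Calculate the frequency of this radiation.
1.5913e+15 Hz

Using the wave equation: c = fλ

Solving for frequency:
f = c/λ = (3×10⁸ m/s) / (188.4×10⁻⁹ m)
f = 1.5913e+15 Hz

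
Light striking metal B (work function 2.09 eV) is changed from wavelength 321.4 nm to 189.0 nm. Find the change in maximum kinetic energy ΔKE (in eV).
2.7024 eV

Using Einstein's equation: KE_max = hc/λ - φ

For λ₁ = 321.4 nm:
KE₁ = hc/λ₁ - φ = 3.8576 - 2.09 = 1.7676 eV

For λ₂ = 189.0 nm:
KE₂ = hc/λ₂ - φ = 6.5600 - 2.09 = 4.4700 eV

Change in KE:
ΔKE = KE₂ - KE₁ = 4.4700 - 1.7676 = 2.7024 eV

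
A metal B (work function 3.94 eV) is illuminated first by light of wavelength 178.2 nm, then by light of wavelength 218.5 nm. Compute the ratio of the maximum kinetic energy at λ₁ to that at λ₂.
1.7399

Using Einstein's equation: KE_max = hc/λ - φ

For λ₁ = 178.2 nm:
E₁ = hc/λ₁ = 6.9576 eV
KE₁ = E₁ - φ = 6.9576 - 3.94 = 3.0176 eV

For λ₂ = 218.5 nm:
E₂ = hc/λ₂ = 5.6743 eV
KE₂ = E₂ - φ = 5.6743 - 3.94 = 1.7343 eV

Ratio: KE₁/KE₂ = 3.0176/1.7343 = 1.7399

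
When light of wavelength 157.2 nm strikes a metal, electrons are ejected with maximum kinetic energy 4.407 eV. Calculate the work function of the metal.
3.48 eV

From Einstein's photoelectric equation: KE_max = hf - φ = hc/λ - φ

Rearranging for φ:
φ = hc/λ - KE_max

Calculate photon energy:
E_photon = hc/λ = 7.8870 eV

Therefore:
φ = 7.8870 - 4.407 = 3.48 eV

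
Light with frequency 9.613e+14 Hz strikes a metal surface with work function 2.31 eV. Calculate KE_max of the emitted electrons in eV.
1.6656 eV

Using Einstein's photoelectric equation: KE_max = hf - φ

First, calculate the photon energy:
E_photon = hf = (6.626×10⁻³⁴ J·s)(9.613e+14 Hz)
E_photon = 3.9756 eV

Then, the maximum kinetic energy:
KE_max = E_photon - φ = 3.9756 eV - 2.31 eV = 1.6656 eV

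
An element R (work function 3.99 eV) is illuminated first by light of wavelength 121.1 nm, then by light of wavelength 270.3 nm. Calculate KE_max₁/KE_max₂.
10.4675

Using Einstein's equation: KE_max = hc/λ - φ

For λ₁ = 121.1 nm:
E₁ = hc/λ₁ = 10.2382 eV
KE₁ = E₁ - φ = 10.2382 - 3.99 = 6.2482 eV

For λ₂ = 270.3 nm:
E₂ = hc/λ₂ = 4.5869 eV
KE₂ = E₂ - φ = 4.5869 - 3.99 = 0.5969 eV

Ratio: KE₁/KE₂ = 6.2482/0.5969 = 10.4675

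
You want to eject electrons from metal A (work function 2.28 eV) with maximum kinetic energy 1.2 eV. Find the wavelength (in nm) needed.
356.28 nm

From Einstein's equation: KE_max = hc/λ - φ

Rearranging for λ:
hc/λ = KE_max + φ
λ = hc/(KE_max + φ)

Required photon energy:
E_photon = KE_max + φ = 1.2 + 2.28 = 3.48 eV

Required wavelength:
λ = hc/E_photon = (6.626×10⁻³⁴)(3×10⁸) / (3.48 × 1.602×10⁻¹⁹)
λ = 356.28 nm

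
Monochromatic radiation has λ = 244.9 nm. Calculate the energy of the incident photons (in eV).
5.0626 eV

Using E = hf = hc/λ:

E = hc/λ = (6.626×10⁻³⁴ J·s)(3×10⁸ m/s) / (244.9×10⁻⁹ m)
E = 5.0626 eV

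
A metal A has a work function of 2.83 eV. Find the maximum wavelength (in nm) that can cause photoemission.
438.11 nm

The threshold wavelength is when the photon energy equals the work function:
hc/λ₀ = φ

Solving for λ₀:
λ₀ = hc/φ = (6.626×10⁻³⁴ J·s)(3×10⁸ m/s) / (2.83 eV × 1.602×10⁻¹⁹ J/eV)
λ₀ = 438.11 nm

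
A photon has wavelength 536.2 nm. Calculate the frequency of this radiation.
5.5911e+14 Hz

Using the wave equation: c = fλ

Solving for frequency:
f = c/λ = (3×10⁸ m/s) / (536.2×10⁻⁹ m)
f = 5.5911e+14 Hz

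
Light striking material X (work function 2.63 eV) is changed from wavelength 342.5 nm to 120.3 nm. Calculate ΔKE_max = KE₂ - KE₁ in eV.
6.6863 eV

Using Einstein's equation: KE_max = hc/λ - φ

For λ₁ = 342.5 nm:
KE₁ = hc/λ₁ - φ = 3.6200 - 2.63 = 0.9900 eV

For λ₂ = 120.3 nm:
KE₂ = hc/λ₂ - φ = 10.3063 - 2.63 = 7.6763 eV

Change in KE:
ΔKE = KE₂ - KE₁ = 7.6763 - 0.9900 = 6.6863 eV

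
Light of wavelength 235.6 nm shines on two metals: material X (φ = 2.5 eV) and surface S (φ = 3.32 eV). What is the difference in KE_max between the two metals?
0.8200 eV

Using KE_max = hc/λ - φ for each metal:

Photon energy: E = hc/λ = 5.2625 eV

For material X (φ₁ = 2.5 eV):
KE₁ = E - φ₁ = 5.2625 - 2.5 = 2.7625 eV

For surface S (φ₂ = 3.32 eV):
KE₂ = E - φ₂ = 5.2625 - 3.32 = 1.9425 eV

Difference:
ΔKE = KE₁ - KE₂ = 2.7625 - 1.9425 = 0.8200 eV

Note: The difference equals the difference in work functions: 3.32 - 2.5 = 0.82 eV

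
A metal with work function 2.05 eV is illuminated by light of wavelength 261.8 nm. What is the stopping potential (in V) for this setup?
2.6858 V

The stopping potential V_s satisfies: eV_s = KE_max

First, find KE_max using Einstein's equation:
E_photon = hc/λ = 4.7358 eV
KE_max = E_photon - φ = 4.7358 - 2.05 = 2.6858 eV

Since eV_s = KE_max:
V_s = KE_max/e = 2.6858 V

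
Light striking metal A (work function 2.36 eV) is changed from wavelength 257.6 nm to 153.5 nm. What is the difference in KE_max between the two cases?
3.2641 eV

Using Einstein's equation: KE_max = hc/λ - φ

For λ₁ = 257.6 nm:
KE₁ = hc/λ₁ - φ = 4.8131 - 2.36 = 2.4531 eV

For λ₂ = 153.5 nm:
KE₂ = hc/λ₂ - φ = 8.0771 - 2.36 = 5.7171 eV

Change in KE:
ΔKE = KE₂ - KE₁ = 5.7171 - 2.4531 = 3.2641 eV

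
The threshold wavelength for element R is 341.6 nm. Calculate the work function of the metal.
3.63 eV

At the threshold wavelength, photon energy equals work function:
φ = hc/λ₀

Calculating:
φ = (6.626×10⁻³⁴ J·s)(3×10⁸ m/s) / (341.6×10⁻⁹ m)
φ = 3.63 eV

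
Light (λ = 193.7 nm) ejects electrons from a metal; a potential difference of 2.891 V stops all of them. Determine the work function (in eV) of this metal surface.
3.51 eV

The stopping potential gives the maximum kinetic energy: KE_max = eV_s = 2.891 eV

From Einstein's photoelectric equation: KE_max = hc/λ - φ
Rearranging: φ = hc/λ - KE_max

Calculate photon energy:
E_photon = hc/λ = (6.626×10⁻³⁴ J·s)(3×10⁸ m/s) / (193.7×10⁻⁹ m) = 6.4008 eV

Therefore:
φ = 6.4008 - 2.891 = 3.51 eV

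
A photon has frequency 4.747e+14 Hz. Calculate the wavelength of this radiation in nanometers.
631.54 nm

Using the wave equation: c = fλ

Solving for wavelength:
λ = c/f = (3×10⁸ m/s) / (4.747e+14 Hz)
λ = 631.54 nm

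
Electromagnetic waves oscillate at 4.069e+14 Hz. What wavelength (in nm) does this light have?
736.77 nm

Using the wave equation: c = fλ

Solving for wavelength:
λ = c/f = (3×10⁸ m/s) / (4.069e+14 Hz)
λ = 736.77 nm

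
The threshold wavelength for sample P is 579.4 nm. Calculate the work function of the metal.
2.14 eV

At the threshold wavelength, photon energy equals work function:
φ = hc/λ₀

Calculating:
φ = (6.626×10⁻³⁴ J·s)(3×10⁸ m/s) / (579.4×10⁻⁹ m)
φ = 2.14 eV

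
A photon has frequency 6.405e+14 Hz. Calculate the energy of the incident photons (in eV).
2.6489 eV

Using E = hf:

E = hf = (6.626×10⁻³⁴ J·s)(6.405e+14 Hz)
E = 2.6489 eV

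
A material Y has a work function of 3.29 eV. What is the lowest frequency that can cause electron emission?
7.9552e+14 Hz

The threshold frequency is when the photon energy equals the work function:
hf₀ = φ

Solving for f₀:
f₀ = φ/h = (3.29 eV × 1.602×10⁻¹⁹ J/eV) / (6.626×10⁻³⁴ J·s)
f₀ = 7.9552e+14 Hz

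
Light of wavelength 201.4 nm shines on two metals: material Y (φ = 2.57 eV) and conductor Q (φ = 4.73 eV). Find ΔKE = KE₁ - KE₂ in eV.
2.1600 eV

Using KE_max = hc/λ - φ for each metal:

Photon energy: E = hc/λ = 6.1561 eV

For material Y (φ₁ = 2.57 eV):
KE₁ = E - φ₁ = 6.1561 - 2.57 = 3.5861 eV

For conductor Q (φ₂ = 4.73 eV):
KE₂ = E - φ₂ = 6.1561 - 4.73 = 1.4261 eV

Difference:
ΔKE = KE₁ - KE₂ = 3.5861 - 1.4261 = 2.1600 eV

Note: The difference equals the difference in work functions: 4.73 - 2.57 = 2.16 eV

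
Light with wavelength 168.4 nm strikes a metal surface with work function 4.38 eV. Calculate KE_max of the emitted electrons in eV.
2.9825 eV

Using Einstein's photoelectric equation: KE_max = hf - φ = hc/λ - φ

First, calculate the photon energy:
E_photon = hc/λ = (6.626×10⁻³⁴ J·s)(3×10⁸ m/s) / (168.4×10⁻⁹ m)
E_photon = 7.3625 eV

Then, the maximum kinetic energy:
KE_max = E_photon - φ = 7.3625 eV - 4.38 eV = 2.9825 eV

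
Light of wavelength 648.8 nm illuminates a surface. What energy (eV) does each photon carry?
1.9110 eV

Using E = hf = hc/λ:

E = hc/λ = (6.626×10⁻³⁴ J·s)(3×10⁸ m/s) / (648.8×10⁻⁹ m)
E = 1.9110 eV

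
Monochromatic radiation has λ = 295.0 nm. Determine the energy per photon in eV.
4.2029 eV

Using E = hf = hc/λ:

E = hc/λ = (6.626×10⁻³⁴ J·s)(3×10⁸ m/s) / (295.0×10⁻⁹ m)
E = 4.2029 eV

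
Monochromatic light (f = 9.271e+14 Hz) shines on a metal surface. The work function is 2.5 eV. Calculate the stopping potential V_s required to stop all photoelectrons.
1.3342 V

The stopping potential V_s satisfies: eV_s = KE_max

First, find KE_max using Einstein's equation:
E_photon = hf = (6.626×10⁻³⁴ J·s)(9.271e+14 Hz) = 3.8342 eV
KE_max = E_photon - φ = 3.8342 - 2.5 = 1.3342 eV

Since eV_s = KE_max:
V_s = KE_max/e = 1.3342 V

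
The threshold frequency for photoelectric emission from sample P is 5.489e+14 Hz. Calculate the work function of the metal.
2.27 eV

At the threshold frequency, photon energy equals work function:
φ = hf₀

Calculating:
φ = (6.626×10⁻³⁴ J·s)(5.489e+14 Hz)
φ = 2.27 eV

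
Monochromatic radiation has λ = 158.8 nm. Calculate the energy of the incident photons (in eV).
7.8076 eV

Using E = hf = hc/λ:

E = hc/λ = (6.626×10⁻³⁴ J·s)(3×10⁸ m/s) / (158.8×10⁻⁹ m)
E = 7.8076 eV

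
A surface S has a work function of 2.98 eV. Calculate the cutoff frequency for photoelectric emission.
7.2056e+14 Hz

The threshold frequency is when the photon energy equals the work function:
hf₀ = φ

Solving for f₀:
f₀ = φ/h = (2.98 eV × 1.602×10⁻¹⁹ J/eV) / (6.626×10⁻³⁴ J·s)
f₀ = 7.2056e+14 Hz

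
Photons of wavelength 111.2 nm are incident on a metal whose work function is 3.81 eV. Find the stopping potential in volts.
7.3397 V

The stopping potential V_s satisfies: eV_s = KE_max

First, find KE_max using Einstein's equation:
E_photon = hc/λ = 11.1497 eV
KE_max = E_photon - φ = 11.1497 - 3.81 = 7.3397 eV

Since eV_s = KE_max:
V_s = KE_max/e = 7.3397 V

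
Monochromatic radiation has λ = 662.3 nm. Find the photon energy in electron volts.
1.8720 eV

Using E = hf = hc/λ:

E = hc/λ = (6.626×10⁻³⁴ J·s)(3×10⁸ m/s) / (662.3×10⁻⁹ m)
E = 1.8720 eV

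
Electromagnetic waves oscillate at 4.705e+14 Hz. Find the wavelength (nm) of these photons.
637.18 nm

Using the wave equation: c = fλ

Solving for wavelength:
λ = c/f = (3×10⁸ m/s) / (4.705e+14 Hz)
λ = 637.18 nm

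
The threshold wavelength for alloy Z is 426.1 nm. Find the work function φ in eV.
2.91 eV

At the threshold wavelength, photon energy equals work function:
φ = hc/λ₀

Calculating:
φ = (6.626×10⁻³⁴ J·s)(3×10⁸ m/s) / (426.1×10⁻⁹ m)
φ = 2.91 eV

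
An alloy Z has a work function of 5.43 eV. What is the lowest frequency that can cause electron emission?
1.3130e+15 Hz

The threshold frequency is when the photon energy equals the work function:
hf₀ = φ

Solving for f₀:
f₀ = φ/h = (5.43 eV × 1.602×10⁻¹⁹ J/eV) / (6.626×10⁻³⁴ J·s)
f₀ = 1.3130e+15 Hz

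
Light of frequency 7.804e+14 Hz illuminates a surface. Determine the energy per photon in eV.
3.2275 eV

Using E = hf:

E = hf = (6.626×10⁻³⁴ J·s)(7.804e+14 Hz)
E = 3.2275 eV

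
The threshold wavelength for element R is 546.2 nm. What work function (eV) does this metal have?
2.27 eV

At the threshold wavelength, photon energy equals work function:
φ = hc/λ₀

Calculating:
φ = (6.626×10⁻³⁴ J·s)(3×10⁸ m/s) / (546.2×10⁻⁹ m)
φ = 2.27 eV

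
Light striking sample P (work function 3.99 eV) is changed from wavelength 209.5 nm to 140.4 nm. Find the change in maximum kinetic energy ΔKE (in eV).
2.9127 eV

Using Einstein's equation: KE_max = hc/λ - φ

For λ₁ = 209.5 nm:
KE₁ = hc/λ₁ - φ = 5.9181 - 3.99 = 1.9281 eV

For λ₂ = 140.4 nm:
KE₂ = hc/λ₂ - φ = 8.8308 - 3.99 = 4.8408 eV

Change in KE:
ΔKE = KE₂ - KE₁ = 4.8408 - 1.9281 = 2.9127 eV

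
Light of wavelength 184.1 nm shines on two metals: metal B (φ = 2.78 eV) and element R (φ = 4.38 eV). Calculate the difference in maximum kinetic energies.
1.6000 eV

Using KE_max = hc/λ - φ for each metal:

Photon energy: E = hc/λ = 6.7346 eV

For metal B (φ₁ = 2.78 eV):
KE₁ = E - φ₁ = 6.7346 - 2.78 = 3.9546 eV

For element R (φ₂ = 4.38 eV):
KE₂ = E - φ₂ = 6.7346 - 4.38 = 2.3546 eV

Difference:
ΔKE = KE₁ - KE₂ = 3.9546 - 2.3546 = 1.6000 eV

Note: The difference equals the difference in work functions: 4.38 - 2.78 = 1.60 eV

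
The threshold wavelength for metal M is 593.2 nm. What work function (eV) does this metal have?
2.09 eV

At the threshold wavelength, photon energy equals work function:
φ = hc/λ₀

Calculating:
φ = (6.626×10⁻³⁴ J·s)(3×10⁸ m/s) / (593.2×10⁻⁹ m)
φ = 2.09 eV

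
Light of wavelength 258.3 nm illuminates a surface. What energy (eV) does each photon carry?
4.8000 eV

Using E = hf = hc/λ:

E = hc/λ = (6.626×10⁻³⁴ J·s)(3×10⁸ m/s) / (258.3×10⁻⁹ m)
E = 4.8000 eV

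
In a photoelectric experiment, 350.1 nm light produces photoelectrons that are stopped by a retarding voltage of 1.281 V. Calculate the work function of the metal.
2.26 eV

The stopping potential gives the maximum kinetic energy: KE_max = eV_s = 1.281 eV

From Einstein's photoelectric equation: KE_max = hc/λ - φ
Rearranging: φ = hc/λ - KE_max

Calculate photon energy:
E_photon = hc/λ = (6.626×10⁻³⁴ J·s)(3×10⁸ m/s) / (350.1×10⁻⁹ m) = 3.5414 eV

Therefore:
φ = 3.5414 - 1.281 = 2.26 eV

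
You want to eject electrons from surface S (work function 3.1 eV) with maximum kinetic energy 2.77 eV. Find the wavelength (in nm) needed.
211.22 nm

From Einstein's equation: KE_max = hc/λ - φ

Rearranging for λ:
hc/λ = KE_max + φ
λ = hc/(KE_max + φ)

Required photon energy:
E_photon = KE_max + φ = 2.77 + 3.1 = 5.87 eV

Required wavelength:
λ = hc/E_photon = (6.626×10⁻³⁴)(3×10⁸) / (5.87 × 1.602×10⁻¹⁹)
λ = 211.22 nm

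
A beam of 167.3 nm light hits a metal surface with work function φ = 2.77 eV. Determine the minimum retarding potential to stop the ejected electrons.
4.6409 V

The stopping potential V_s satisfies: eV_s = KE_max

First, find KE_max using Einstein's equation:
E_photon = hc/λ = 7.4109 eV
KE_max = E_photon - φ = 7.4109 - 2.77 = 4.6409 eV

Since eV_s = KE_max:
V_s = KE_max/e = 4.6409 V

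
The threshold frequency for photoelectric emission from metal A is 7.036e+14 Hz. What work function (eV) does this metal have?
2.91 eV

At the threshold frequency, photon energy equals work function:
φ = hf₀

Calculating:
φ = (6.626×10⁻³⁴ J·s)(7.036e+14 Hz)
φ = 2.91 eV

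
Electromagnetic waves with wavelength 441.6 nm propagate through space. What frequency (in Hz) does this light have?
6.7888e+14 Hz

Using the wave equation: c = fλ

Solving for frequency:
f = c/λ = (3×10⁸ m/s) / (441.6×10⁻⁹ m)
f = 6.7888e+14 Hz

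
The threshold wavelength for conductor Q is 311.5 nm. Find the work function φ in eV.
3.98 eV

At the threshold wavelength, photon energy equals work function:
φ = hc/λ₀

Calculating:
φ = (6.626×10⁻³⁴ J·s)(3×10⁸ m/s) / (311.5×10⁻⁹ m)
φ = 3.98 eV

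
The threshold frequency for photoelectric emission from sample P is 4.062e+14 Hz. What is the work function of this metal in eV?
1.68 eV

At the threshold frequency, photon energy equals work function:
φ = hf₀

Calculating:
φ = (6.626×10⁻³⁴ J·s)(4.062e+14 Hz)
φ = 1.68 eV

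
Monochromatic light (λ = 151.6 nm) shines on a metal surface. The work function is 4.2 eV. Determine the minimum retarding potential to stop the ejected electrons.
3.9784 V

The stopping potential V_s satisfies: eV_s = KE_max

First, find KE_max using Einstein's equation:
E_photon = hc/λ = 8.1784 eV
KE_max = E_photon - φ = 8.1784 - 4.2 = 3.9784 eV

Since eV_s = KE_max:
V_s = KE_max/e = 3.9784 V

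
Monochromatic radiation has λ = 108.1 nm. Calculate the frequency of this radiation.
2.7733e+15 Hz

Using the wave equation: c = fλ

Solving for frequency:
f = c/λ = (3×10⁸ m/s) / (108.1×10⁻⁹ m)
f = 2.7733e+15 Hz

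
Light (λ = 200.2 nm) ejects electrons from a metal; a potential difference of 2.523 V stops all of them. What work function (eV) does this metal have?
3.67 eV

The stopping potential gives the maximum kinetic energy: KE_max = eV_s = 2.523 eV

From Einstein's photoelectric equation: KE_max = hc/λ - φ
Rearranging: φ = hc/λ - KE_max

Calculate photon energy:
E_photon = hc/λ = (6.626×10⁻³⁴ J·s)(3×10⁸ m/s) / (200.2×10⁻⁹ m) = 6.1930 eV

Therefore:
φ = 6.1930 - 2.523 = 3.67 eV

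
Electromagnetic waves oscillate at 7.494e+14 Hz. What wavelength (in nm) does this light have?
400.04 nm

Using the wave equation: c = fλ

Solving for wavelength:
λ = c/f = (3×10⁸ m/s) / (7.494e+14 Hz)
λ = 400.04 nm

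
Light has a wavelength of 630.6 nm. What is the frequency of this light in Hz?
4.7541e+14 Hz

Using the wave equation: c = fλ

Solving for frequency:
f = c/λ = (3×10⁸ m/s) / (630.6×10⁻⁹ m)
f = 4.7541e+14 Hz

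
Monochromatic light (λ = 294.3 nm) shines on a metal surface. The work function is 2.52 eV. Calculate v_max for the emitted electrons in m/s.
7.7168e+05 m/s

First, find the maximum kinetic energy:
E_photon = hc/λ = 4.2129 eV
KE_max = E_photon - φ = 4.2129 - 2.52 = 1.6929 eV

Convert to Joules: KE_max = 1.6929 × 1.602×10⁻¹⁹ J = 2.7122e-19 J

Then use KE = ½mv² to find velocity:
v = √(2·KE/m) = √(2 × 2.7122e-19 J / 9.109e-31 kg)
v = 7.7168e+05 m/s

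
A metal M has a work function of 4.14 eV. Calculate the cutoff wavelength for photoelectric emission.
299.48 nm

The threshold wavelength is when the photon energy equals the work function:
hc/λ₀ = φ

Solving for λ₀:
λ₀ = hc/φ = (6.626×10⁻³⁴ J·s)(3×10⁸ m/s) / (4.14 eV × 1.602×10⁻¹⁹ J/eV)
λ₀ = 299.48 nm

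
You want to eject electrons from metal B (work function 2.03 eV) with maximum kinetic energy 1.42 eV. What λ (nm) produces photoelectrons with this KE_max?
359.37 nm

From Einstein's equation: KE_max = hc/λ - φ

Rearranging for λ:
hc/λ = KE_max + φ
λ = hc/(KE_max + φ)

Required photon energy:
E_photon = KE_max + φ = 1.42 + 2.03 = 3.45 eV

Required wavelength:
λ = hc/E_photon = (6.626×10⁻³⁴)(3×10⁸) / (3.45 × 1.602×10⁻¹⁹)
λ = 359.37 nm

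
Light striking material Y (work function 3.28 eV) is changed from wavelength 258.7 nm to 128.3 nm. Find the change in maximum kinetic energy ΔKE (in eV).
4.8710 eV

Using Einstein's equation: KE_max = hc/λ - φ

For λ₁ = 258.7 nm:
KE₁ = hc/λ₁ - φ = 4.7926 - 3.28 = 1.5126 eV

For λ₂ = 128.3 nm:
KE₂ = hc/λ₂ - φ = 9.6636 - 3.28 = 6.3836 eV

Change in KE:
ΔKE = KE₂ - KE₁ = 6.3836 - 1.5126 = 4.8710 eV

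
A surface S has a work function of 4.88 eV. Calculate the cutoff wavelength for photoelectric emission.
254.07 nm

The threshold wavelength is when the photon energy equals the work function:
hc/λ₀ = φ

Solving for λ₀:
λ₀ = hc/φ = (6.626×10⁻³⁴ J·s)(3×10⁸ m/s) / (4.88 eV × 1.602×10⁻¹⁹ J/eV)
λ₀ = 254.07 nm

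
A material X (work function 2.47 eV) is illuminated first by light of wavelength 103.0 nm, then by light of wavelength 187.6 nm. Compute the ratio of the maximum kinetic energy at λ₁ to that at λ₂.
2.3115

Using Einstein's equation: KE_max = hc/λ - φ

For λ₁ = 103.0 nm:
E₁ = hc/λ₁ = 12.0373 eV
KE₁ = E₁ - φ = 12.0373 - 2.47 = 9.5673 eV

For λ₂ = 187.6 nm:
E₂ = hc/λ₂ = 6.6090 eV
KE₂ = E₂ - φ = 6.6090 - 2.47 = 4.1390 eV

Ratio: KE₁/KE₂ = 9.5673/4.1390 = 2.3115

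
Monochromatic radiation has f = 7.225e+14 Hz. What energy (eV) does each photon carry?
2.9880 eV

Using E = hf:

E = hf = (6.626×10⁻³⁴ J·s)(7.225e+14 Hz)
E = 2.9880 eV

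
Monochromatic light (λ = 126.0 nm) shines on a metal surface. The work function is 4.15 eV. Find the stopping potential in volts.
5.6900 V

The stopping potential V_s satisfies: eV_s = KE_max

First, find KE_max using Einstein's equation:
E_photon = hc/λ = 9.8400 eV
KE_max = E_photon - φ = 9.8400 - 4.15 = 5.6900 eV

Since eV_s = KE_max:
V_s = KE_max/e = 5.6900 V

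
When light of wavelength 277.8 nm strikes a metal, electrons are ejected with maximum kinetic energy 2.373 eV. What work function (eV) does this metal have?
2.09 eV

From Einstein's photoelectric equation: KE_max = hf - φ = hc/λ - φ

Rearranging for φ:
φ = hc/λ - KE_max

Calculate photon energy:
E_photon = hc/λ = 4.4631 eV

Therefore:
φ = 4.4631 - 2.373 = 2.09 eV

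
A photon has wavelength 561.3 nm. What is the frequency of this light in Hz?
5.3410e+14 Hz

Using the wave equation: c = fλ

Solving for frequency:
f = c/λ = (3×10⁸ m/s) / (561.3×10⁻⁹ m)
f = 5.3410e+14 Hz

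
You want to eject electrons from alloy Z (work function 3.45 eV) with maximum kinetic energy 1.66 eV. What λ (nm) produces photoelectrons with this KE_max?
242.63 nm

From Einstein's equation: KE_max = hc/λ - φ

Rearranging for λ:
hc/λ = KE_max + φ
λ = hc/(KE_max + φ)

Required photon energy:
E_photon = KE_max + φ = 1.66 + 3.45 = 5.11 eV

Required wavelength:
λ = hc/E_photon = (6.626×10⁻³⁴)(3×10⁸) / (5.11 × 1.602×10⁻¹⁹)
λ = 242.63 nm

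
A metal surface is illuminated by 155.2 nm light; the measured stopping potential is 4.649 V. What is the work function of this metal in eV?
3.34 eV

The stopping potential gives the maximum kinetic energy: KE_max = eV_s = 4.649 eV

From Einstein's photoelectric equation: KE_max = hc/λ - φ
Rearranging: φ = hc/λ - KE_max

Calculate photon energy:
E_photon = hc/λ = (6.626×10⁻³⁴ J·s)(3×10⁸ m/s) / (155.2×10⁻⁹ m) = 7.9887 eV

Therefore:
φ = 7.9887 - 4.649 = 3.34 eV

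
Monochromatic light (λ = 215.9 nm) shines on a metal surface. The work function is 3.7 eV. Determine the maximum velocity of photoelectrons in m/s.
8.4767e+05 m/s

First, find the maximum kinetic energy:
E_photon = hc/λ = 5.7427 eV
KE_max = E_photon - φ = 5.7427 - 3.7 = 2.0427 eV

Convert to Joules: KE_max = 2.0427 × 1.602×10⁻¹⁹ J = 3.2727e-19 J

Then use KE = ½mv² to find velocity:
v = √(2·KE/m) = √(2 × 3.2727e-19 J / 9.109e-31 kg)
v = 8.4767e+05 m/s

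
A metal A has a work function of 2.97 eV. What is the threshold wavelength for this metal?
417.46 nm

The threshold wavelength is when the photon energy equals the work function:
hc/λ₀ = φ

Solving for λ₀:
λ₀ = hc/φ = (6.626×10⁻³⁴ J·s)(3×10⁸ m/s) / (2.97 eV × 1.602×10⁻¹⁹ J/eV)
λ₀ = 417.46 nm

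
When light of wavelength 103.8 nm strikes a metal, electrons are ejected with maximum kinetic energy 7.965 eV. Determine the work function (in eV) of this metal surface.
3.98 eV

From Einstein's photoelectric equation: KE_max = hf - φ = hc/λ - φ

Rearranging for φ:
φ = hc/λ - KE_max

Calculate photon energy:
E_photon = hc/λ = 11.9445 eV

Therefore:
φ = 11.9445 - 7.965 = 3.98 eV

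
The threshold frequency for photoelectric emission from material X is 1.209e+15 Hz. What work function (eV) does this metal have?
5.00 eV

At the threshold frequency, photon energy equals work function:
φ = hf₀

Calculating:
φ = (6.626×10⁻³⁴ J·s)(1.209e+15 Hz)
φ = 5.00 eV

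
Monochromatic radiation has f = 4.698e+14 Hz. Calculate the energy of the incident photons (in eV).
1.9429 eV

Using E = hf:

E = hf = (6.626×10⁻³⁴ J·s)(4.698e+14 Hz)
E = 1.9429 eV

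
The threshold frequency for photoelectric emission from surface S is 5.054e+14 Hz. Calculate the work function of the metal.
2.09 eV

At the threshold frequency, photon energy equals work function:
φ = hf₀

Calculating:
φ = (6.626×10⁻³⁴ J·s)(5.054e+14 Hz)
φ = 2.09 eV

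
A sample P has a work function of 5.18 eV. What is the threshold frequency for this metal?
1.2525e+15 Hz

The threshold frequency is when the photon energy equals the work function:
hf₀ = φ

Solving for f₀:
f₀ = φ/h = (5.18 eV × 1.602×10⁻¹⁹ J/eV) / (6.626×10⁻³⁴ J·s)
f₀ = 1.2525e+15 Hz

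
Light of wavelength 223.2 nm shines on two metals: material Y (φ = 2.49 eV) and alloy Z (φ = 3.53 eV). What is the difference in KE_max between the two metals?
1.0400 eV

Using KE_max = hc/λ - φ for each metal:

Photon energy: E = hc/λ = 5.5548 eV

For material Y (φ₁ = 2.49 eV):
KE₁ = E - φ₁ = 5.5548 - 2.49 = 3.0648 eV

For alloy Z (φ₂ = 3.53 eV):
KE₂ = E - φ₂ = 5.5548 - 3.53 = 2.0248 eV

Difference:
ΔKE = KE₁ - KE₂ = 3.0648 - 2.0248 = 1.0400 eV

Note: The difference equals the difference in work functions: 3.53 - 2.49 = 1.04 eV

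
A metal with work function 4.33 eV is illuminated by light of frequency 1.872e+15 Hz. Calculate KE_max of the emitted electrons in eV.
3.4120 eV

Using Einstein's photoelectric equation: KE_max = hf - φ

First, calculate the photon energy:
E_photon = hf = (6.626×10⁻³⁴ J·s)(1.872e+15 Hz)
E_photon = 7.7420 eV

Then, the maximum kinetic energy:
KE_max = E_photon - φ = 7.7420 eV - 4.33 eV = 3.4120 eV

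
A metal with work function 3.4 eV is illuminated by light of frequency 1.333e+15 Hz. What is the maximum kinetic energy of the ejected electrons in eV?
2.1128 eV

Using Einstein's photoelectric equation: KE_max = hf - φ

First, calculate the photon energy:
E_photon = hf = (6.626×10⁻³⁴ J·s)(1.333e+15 Hz)
E_photon = 5.5128 eV

Then, the maximum kinetic energy:
KE_max = E_photon - φ = 5.5128 eV - 3.4 eV = 2.1128 eV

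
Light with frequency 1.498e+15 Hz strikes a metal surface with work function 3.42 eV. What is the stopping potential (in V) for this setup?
2.7752 V

The stopping potential V_s satisfies: eV_s = KE_max

First, find KE_max using Einstein's equation:
E_photon = hf = (6.626×10⁻³⁴ J·s)(1.498e+15 Hz) = 6.1952 eV
KE_max = E_photon - φ = 6.1952 - 3.42 = 2.7752 eV

Since eV_s = KE_max:
V_s = KE_max/e = 2.7752 V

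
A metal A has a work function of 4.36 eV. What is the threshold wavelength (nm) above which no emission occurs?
284.37 nm

The threshold wavelength is when the photon energy equals the work function:
hc/λ₀ = φ

Solving for λ₀:
λ₀ = hc/φ = (6.626×10⁻³⁴ J·s)(3×10⁸ m/s) / (4.36 eV × 1.602×10⁻¹⁹ J/eV)
λ₀ = 284.37 nm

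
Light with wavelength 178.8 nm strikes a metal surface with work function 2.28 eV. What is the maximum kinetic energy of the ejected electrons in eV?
4.6542 eV

Using Einstein's photoelectric equation: KE_max = hf - φ = hc/λ - φ

First, calculate the photon energy:
E_photon = hc/λ = (6.626×10⁻³⁴ J·s)(3×10⁸ m/s) / (178.8×10⁻⁹ m)
E_photon = 6.9342 eV

Then, the maximum kinetic energy:
KE_max = E_photon - φ = 6.9342 eV - 2.28 eV = 4.6542 eV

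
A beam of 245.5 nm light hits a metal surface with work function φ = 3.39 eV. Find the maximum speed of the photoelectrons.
7.6421e+05 m/s

First, find the maximum kinetic energy:
E_photon = hc/λ = 5.0503 eV
KE_max = E_photon - φ = 5.0503 - 3.39 = 1.6603 eV

Convert to Joules: KE_max = 1.6603 × 1.602×10⁻¹⁹ J = 2.6601e-19 J

Then use KE = ½mv² to find velocity:
v = √(2·KE/m) = √(2 × 2.6601e-19 J / 9.109e-31 kg)
v = 7.6421e+05 m/s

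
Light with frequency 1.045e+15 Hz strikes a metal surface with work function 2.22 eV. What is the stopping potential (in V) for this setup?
2.1018 V

The stopping potential V_s satisfies: eV_s = KE_max

First, find KE_max using Einstein's equation:
E_photon = hf = (6.626×10⁻³⁴ J·s)(1.045e+15 Hz) = 4.3218 eV
KE_max = E_photon - φ = 4.3218 - 2.22 = 2.1018 eV

Since eV_s = KE_max:
V_s = KE_max/e = 2.1018 V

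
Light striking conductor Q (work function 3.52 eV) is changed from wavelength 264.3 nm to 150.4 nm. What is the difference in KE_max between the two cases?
3.5526 eV

Using Einstein's equation: KE_max = hc/λ - φ

For λ₁ = 264.3 nm:
KE₁ = hc/λ₁ - φ = 4.6910 - 3.52 = 1.1710 eV

For λ₂ = 150.4 nm:
KE₂ = hc/λ₂ - φ = 8.2436 - 3.52 = 4.7236 eV

Change in KE:
ΔKE = KE₂ - KE₁ = 4.7236 - 1.1710 = 3.5526 eV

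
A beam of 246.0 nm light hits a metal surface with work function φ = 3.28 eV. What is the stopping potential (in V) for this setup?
1.7600 V

The stopping potential V_s satisfies: eV_s = KE_max

First, find KE_max using Einstein's equation:
E_photon = hc/λ = 5.0400 eV
KE_max = E_photon - φ = 5.0400 - 3.28 = 1.7600 eV

Since eV_s = KE_max:
V_s = KE_max/e = 1.7600 V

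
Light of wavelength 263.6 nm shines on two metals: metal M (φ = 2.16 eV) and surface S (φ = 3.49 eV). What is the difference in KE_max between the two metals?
1.3300 eV

Using KE_max = hc/λ - φ for each metal:

Photon energy: E = hc/λ = 4.7035 eV

For metal M (φ₁ = 2.16 eV):
KE₁ = E - φ₁ = 4.7035 - 2.16 = 2.5435 eV

For surface S (φ₂ = 3.49 eV):
KE₂ = E - φ₂ = 4.7035 - 3.49 = 1.2135 eV

Difference:
ΔKE = KE₁ - KE₂ = 2.5435 - 1.2135 = 1.3300 eV

Note: The difference equals the difference in work functions: 3.49 - 2.16 = 1.33 eV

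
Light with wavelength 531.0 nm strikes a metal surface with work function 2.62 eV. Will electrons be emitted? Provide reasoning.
No

For photoemission, the photon energy must exceed the work function.

Photon energy: E = hc/λ = 2.3349 eV
Work function: φ = 2.62 eV

Since E_photon (2.3349 eV) < φ (2.62 eV), photoemission will NOT occur.
The threshold wavelength is λ₀ = hc/φ = 473.2 nm.
Since 531.0 nm > 473.2 nm, the photons lack sufficient energy.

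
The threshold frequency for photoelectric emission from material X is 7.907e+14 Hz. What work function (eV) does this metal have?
3.27 eV

At the threshold frequency, photon energy equals work function:
φ = hf₀

Calculating:
φ = (6.626×10⁻³⁴ J·s)(7.907e+14 Hz)
φ = 3.27 eV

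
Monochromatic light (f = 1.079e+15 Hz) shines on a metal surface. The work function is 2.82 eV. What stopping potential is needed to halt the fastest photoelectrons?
1.6424 V

The stopping potential V_s satisfies: eV_s = KE_max

First, find KE_max using Einstein's equation:
E_photon = hf = (6.626×10⁻³⁴ J·s)(1.079e+15 Hz) = 4.4624 eV
KE_max = E_photon - φ = 4.4624 - 2.82 = 1.6424 eV

Since eV_s = KE_max:
V_s = KE_max/e = 1.6424 V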